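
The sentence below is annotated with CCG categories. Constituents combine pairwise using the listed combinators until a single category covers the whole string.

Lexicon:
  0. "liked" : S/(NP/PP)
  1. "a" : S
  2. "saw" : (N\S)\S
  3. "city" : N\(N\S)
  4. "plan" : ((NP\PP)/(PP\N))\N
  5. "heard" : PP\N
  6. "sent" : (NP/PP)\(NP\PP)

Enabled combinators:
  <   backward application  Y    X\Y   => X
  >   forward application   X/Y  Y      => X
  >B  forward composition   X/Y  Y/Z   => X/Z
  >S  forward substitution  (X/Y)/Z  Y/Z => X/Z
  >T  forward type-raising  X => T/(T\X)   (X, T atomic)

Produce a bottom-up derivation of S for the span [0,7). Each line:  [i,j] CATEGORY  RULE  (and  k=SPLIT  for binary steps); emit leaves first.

[0,1] S/(NP/PP)  lex  "liked"
[1,2] S  lex  "a"
[2,3] (N\S)\S  lex  "saw"
[1,3] N\S  <  k=2
[3,4] N\(N\S)  lex  "city"
[1,4] N  <  k=3
[4,5] ((NP\PP)/(PP\N))\N  lex  "plan"
[1,5] (NP\PP)/(PP\N)  <  k=4
[5,6] PP\N  lex  "heard"
[1,6] NP\PP  >  k=5
[6,7] (NP/PP)\(NP\PP)  lex  "sent"
[1,7] NP/PP  <  k=6
[0,7] S  >  k=1

[0,7] S   >
  [0,1] "liked" : S/(NP/PP)
  [1,7] NP/PP   <
    [1,6] NP\PP   >
      [1,5] (NP\PP)/(PP\N)   <
        [1,4] N   <
          [1,3] N\S   <
            [1,2] "a" : S
            [2,3] "saw" : (N\S)\S
          [3,4] "city" : N\(N\S)
        [4,5] "plan" : ((NP\PP)/(PP\N))\N
      [5,6] "heard" : PP\N
    [6,7] "sent" : (NP/PP)\(NP\PP)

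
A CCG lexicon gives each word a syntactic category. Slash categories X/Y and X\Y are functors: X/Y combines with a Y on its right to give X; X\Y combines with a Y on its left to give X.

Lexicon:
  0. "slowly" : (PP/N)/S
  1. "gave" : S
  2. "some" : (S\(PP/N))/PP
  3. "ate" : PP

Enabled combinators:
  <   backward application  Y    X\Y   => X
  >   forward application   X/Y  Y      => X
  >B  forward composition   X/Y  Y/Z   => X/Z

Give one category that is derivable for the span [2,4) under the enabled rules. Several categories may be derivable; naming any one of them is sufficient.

[0,4] S   <
  [0,2] PP/N   >
    [0,1] "slowly" : (PP/N)/S
    [1,2] "gave" : S
  [2,4] S\(PP/N)   >
    [2,3] "some" : (S\(PP/N))/PP
    [3,4] "ate" : PP

S\(PP/N)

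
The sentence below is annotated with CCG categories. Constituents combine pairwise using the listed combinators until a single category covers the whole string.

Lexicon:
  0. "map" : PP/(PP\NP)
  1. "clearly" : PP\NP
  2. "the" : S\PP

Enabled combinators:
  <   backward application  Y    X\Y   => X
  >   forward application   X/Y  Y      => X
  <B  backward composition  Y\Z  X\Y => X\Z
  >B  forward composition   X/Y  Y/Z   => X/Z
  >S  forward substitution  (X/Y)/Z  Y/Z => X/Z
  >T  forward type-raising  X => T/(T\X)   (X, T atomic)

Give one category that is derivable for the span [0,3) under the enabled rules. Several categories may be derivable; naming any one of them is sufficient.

[0,3] S   <
  [0,2] PP   >
    [0,1] "map" : PP/(PP\NP)
    [1,2] "clearly" : PP\NP
  [2,3] "the" : S\PP

S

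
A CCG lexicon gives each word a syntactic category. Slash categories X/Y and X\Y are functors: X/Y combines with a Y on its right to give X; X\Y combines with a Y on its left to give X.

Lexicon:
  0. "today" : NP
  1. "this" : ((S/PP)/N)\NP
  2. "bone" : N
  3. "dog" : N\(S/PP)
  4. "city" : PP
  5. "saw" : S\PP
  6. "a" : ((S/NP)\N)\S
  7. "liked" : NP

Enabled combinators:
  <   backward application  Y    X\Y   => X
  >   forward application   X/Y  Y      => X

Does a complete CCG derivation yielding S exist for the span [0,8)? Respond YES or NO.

YES

[0,8] S   >
  [0,7] S/NP   <
    [0,4] N   <
      [0,3] S/PP   >
        [0,2] (S/PP)/N   <
          [0,1] "today" : NP
          [1,2] "this" : ((S/PP)/N)\NP
        [2,3] "bone" : N
      [3,4] "dog" : N\(S/PP)
    [4,7] (S/NP)\N   <
      [4,6] S   <
        [4,5] "city" : PP
        [5,6] "saw" : S\PP
      [6,7] "a" : ((S/NP)\N)\S
  [7,8] "liked" : NP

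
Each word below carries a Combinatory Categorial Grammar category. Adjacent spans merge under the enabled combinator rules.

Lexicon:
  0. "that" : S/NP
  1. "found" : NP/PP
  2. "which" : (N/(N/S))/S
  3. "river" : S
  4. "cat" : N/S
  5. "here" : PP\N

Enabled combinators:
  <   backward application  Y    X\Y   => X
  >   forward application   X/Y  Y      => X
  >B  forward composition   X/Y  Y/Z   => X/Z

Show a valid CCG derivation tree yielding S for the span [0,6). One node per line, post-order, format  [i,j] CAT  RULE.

[0,6] S   >
  [0,1] "that" : S/NP
  [1,6] NP   >
    [1,2] "found" : NP/PP
    [2,6] PP   <
      [2,5] N   >
        [2,4] N/(N/S)   >
          [2,3] "which" : (N/(N/S))/S
          [3,4] "river" : S
        [4,5] "cat" : N/S
      [5,6] "here" : PP\N

[0,1] S/NP  lex  "that"
[1,2] NP/PP  lex  "found"
[2,3] (N/(N/S))/S  lex  "which"
[3,4] S  lex  "river"
[2,4] N/(N/S)  >  k=3
[4,5] N/S  lex  "cat"
[2,5] N  >  k=4
[5,6] PP\N  lex  "here"
[2,6] PP  <  k=5
[1,6] NP  >  k=2
[0,6] S  >  k=1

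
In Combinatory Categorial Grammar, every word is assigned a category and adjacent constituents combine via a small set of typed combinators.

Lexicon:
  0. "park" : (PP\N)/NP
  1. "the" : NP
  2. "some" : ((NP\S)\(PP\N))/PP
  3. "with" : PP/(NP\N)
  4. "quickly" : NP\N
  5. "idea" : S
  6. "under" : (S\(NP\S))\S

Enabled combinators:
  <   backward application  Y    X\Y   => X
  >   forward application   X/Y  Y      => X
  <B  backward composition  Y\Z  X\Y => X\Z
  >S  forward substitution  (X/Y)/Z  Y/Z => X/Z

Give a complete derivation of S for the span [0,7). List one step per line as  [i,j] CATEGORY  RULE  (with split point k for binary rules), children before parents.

[0,1] (PP\N)/NP  lex  "park"
[1,2] NP  lex  "the"
[0,2] PP\N  >  k=1
[2,3] ((NP\S)\(PP\N))/PP  lex  "some"
[3,4] PP/(NP\N)  lex  "with"
[4,5] NP\N  lex  "quickly"
[3,5] PP  >  k=4
[2,5] (NP\S)\(PP\N)  >  k=3
[0,5] NP\S  <  k=2
[5,6] S  lex  "idea"
[6,7] (S\(NP\S))\S  lex  "under"
[5,7] S\(NP\S)  <  k=6
[0,7] S  <  k=5

[0,7] S   <
  [0,5] NP\S   <
    [0,2] PP\N   >
      [0,1] "park" : (PP\N)/NP
      [1,2] "the" : NP
    [2,5] (NP\S)\(PP\N)   >
      [2,3] "some" : ((NP\S)\(PP\N))/PP
      [3,5] PP   >
        [3,4] "with" : PP/(NP\N)
        [4,5] "quickly" : NP\N
  [5,7] S\(NP\S)   <
    [5,6] "idea" : S
    [6,7] "under" : (S\(NP\S))\S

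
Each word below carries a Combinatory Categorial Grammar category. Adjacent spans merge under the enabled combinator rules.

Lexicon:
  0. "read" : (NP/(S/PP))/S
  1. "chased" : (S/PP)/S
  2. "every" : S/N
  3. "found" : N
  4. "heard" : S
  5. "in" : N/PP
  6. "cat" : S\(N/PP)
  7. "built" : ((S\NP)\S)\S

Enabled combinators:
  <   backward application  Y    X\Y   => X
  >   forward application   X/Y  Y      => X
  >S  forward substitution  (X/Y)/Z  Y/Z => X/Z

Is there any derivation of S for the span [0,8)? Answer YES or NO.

[0,8] S   <
  [0,4] NP   >
    [0,2] NP/S   >S
      [0,1] "read" : (NP/(S/PP))/S
      [1,2] "chased" : (S/PP)/S
    [2,4] S   >
      [2,3] "every" : S/N
      [3,4] "found" : N
  [4,8] S\NP   <
    [4,5] "heard" : S
    [5,8] (S\NP)\S   <
      [5,7] S   <
        [5,6] "in" : N/PP
        [6,7] "cat" : S\(N/PP)
      [7,8] "built" : ((S\NP)\S)\S

YES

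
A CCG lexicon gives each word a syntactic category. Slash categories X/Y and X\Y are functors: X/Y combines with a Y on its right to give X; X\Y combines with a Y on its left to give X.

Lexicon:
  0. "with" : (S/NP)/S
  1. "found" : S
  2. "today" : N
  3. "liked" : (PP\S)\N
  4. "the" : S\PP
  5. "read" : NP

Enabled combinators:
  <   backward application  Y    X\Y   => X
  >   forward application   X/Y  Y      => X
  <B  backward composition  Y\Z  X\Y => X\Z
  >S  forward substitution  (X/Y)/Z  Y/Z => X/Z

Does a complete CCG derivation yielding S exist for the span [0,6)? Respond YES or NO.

YES

[0,6] S   >
  [0,5] S/NP   >
    [0,1] "with" : (S/NP)/S
    [1,5] S   <
      [1,4] PP   <
        [1,2] "found" : S
        [2,4] PP\S   <
          [2,3] "today" : N
          [3,4] "liked" : (PP\S)\N
      [4,5] "the" : S\PP
  [5,6] "read" : NP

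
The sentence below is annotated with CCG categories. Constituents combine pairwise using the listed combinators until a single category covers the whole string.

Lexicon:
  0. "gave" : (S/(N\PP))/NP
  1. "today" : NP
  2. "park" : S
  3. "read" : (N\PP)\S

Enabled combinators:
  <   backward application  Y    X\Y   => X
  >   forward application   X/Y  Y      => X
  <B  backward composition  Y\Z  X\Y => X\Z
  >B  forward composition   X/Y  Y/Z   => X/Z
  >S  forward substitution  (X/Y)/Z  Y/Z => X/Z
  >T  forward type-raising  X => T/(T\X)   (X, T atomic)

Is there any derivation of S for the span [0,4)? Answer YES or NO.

YES

[0,4] S   >
  [0,2] S/(N\PP)   >
    [0,1] "gave" : (S/(N\PP))/NP
    [1,2] "today" : NP
  [2,4] N\PP   <
    [2,3] "park" : S
    [3,4] "read" : (N\PP)\S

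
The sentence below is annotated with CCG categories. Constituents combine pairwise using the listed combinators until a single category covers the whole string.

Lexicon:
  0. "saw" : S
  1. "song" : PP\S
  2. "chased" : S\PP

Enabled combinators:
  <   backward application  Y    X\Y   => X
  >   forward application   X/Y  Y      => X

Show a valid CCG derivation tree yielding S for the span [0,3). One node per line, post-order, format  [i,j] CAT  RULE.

[0,3] S   <
  [0,2] PP   <
    [0,1] "saw" : S
    [1,2] "song" : PP\S
  [2,3] "chased" : S\PP

[0,1] S  lex  "saw"
[1,2] PP\S  lex  "song"
[0,2] PP  <  k=1
[2,3] S\PP  lex  "chased"
[0,3] S  <  k=2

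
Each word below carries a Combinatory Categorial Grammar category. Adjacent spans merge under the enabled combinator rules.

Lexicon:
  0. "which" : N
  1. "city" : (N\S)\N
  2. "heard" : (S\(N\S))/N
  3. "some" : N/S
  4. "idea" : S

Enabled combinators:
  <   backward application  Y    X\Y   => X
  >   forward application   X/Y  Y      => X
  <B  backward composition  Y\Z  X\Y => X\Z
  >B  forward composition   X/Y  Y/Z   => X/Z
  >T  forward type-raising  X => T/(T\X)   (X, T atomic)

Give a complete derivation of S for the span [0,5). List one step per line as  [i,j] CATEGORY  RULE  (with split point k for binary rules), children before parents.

[0,5] S   <
  [0,2] N\S   <
    [0,1] "which" : N
    [1,2] "city" : (N\S)\N
  [2,5] S\(N\S)   >
    [2,3] "heard" : (S\(N\S))/N
    [3,5] N   >
      [3,4] "some" : N/S
      [4,5] "idea" : S

[0,1] N  lex  "which"
[1,2] (N\S)\N  lex  "city"
[0,2] N\S  <  k=1
[2,3] (S\(N\S))/N  lex  "heard"
[3,4] N/S  lex  "some"
[4,5] S  lex  "idea"
[3,5] N  >  k=4
[2,5] S\(N\S)  >  k=3
[0,5] S  <  k=2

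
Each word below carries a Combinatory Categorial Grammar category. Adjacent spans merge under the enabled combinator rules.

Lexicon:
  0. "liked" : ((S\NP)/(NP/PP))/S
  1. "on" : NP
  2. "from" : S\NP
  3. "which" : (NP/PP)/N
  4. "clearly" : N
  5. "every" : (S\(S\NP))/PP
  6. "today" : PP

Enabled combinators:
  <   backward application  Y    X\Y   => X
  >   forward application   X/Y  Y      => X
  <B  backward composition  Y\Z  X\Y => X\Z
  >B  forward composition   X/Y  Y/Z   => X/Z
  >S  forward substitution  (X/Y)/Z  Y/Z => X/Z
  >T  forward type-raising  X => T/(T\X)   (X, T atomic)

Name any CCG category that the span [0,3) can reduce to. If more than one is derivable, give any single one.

(S\NP)/(NP/PP)

[0,7] S   <
  [0,5] S\NP   >
    [0,3] (S\NP)/(NP/PP)   >
      [0,1] "liked" : ((S\NP)/(NP/PP))/S
      [1,3] S   >
        [1,2] S/(S\NP)   >T
          [1,2] "on" : NP
        [2,3] "from" : S\NP
    [3,5] NP/PP   >
      [3,4] "which" : (NP/PP)/N
      [4,5] "clearly" : N
  [5,7] S\(S\NP)   >
    [5,6] "every" : (S\(S\NP))/PP
    [6,7] "today" : PP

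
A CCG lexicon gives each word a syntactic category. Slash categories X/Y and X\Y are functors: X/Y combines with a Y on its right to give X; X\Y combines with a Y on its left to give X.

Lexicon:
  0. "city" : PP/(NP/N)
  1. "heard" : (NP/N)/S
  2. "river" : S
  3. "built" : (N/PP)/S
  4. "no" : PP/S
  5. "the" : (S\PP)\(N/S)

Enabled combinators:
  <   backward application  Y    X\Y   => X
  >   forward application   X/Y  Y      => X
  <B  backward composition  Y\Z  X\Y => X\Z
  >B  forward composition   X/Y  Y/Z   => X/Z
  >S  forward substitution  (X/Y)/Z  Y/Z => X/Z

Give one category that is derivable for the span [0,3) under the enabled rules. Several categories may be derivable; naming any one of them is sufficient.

PP

[0,6] S   <
  [0,3] PP   >
    [0,1] "city" : PP/(NP/N)
    [1,3] NP/N   >
      [1,2] "heard" : (NP/N)/S
      [2,3] "river" : S
  [3,6] S\PP   <
    [3,5] N/S   >S
      [3,4] "built" : (N/PP)/S
      [4,5] "no" : PP/S
    [5,6] "the" : (S\PP)\(N/S)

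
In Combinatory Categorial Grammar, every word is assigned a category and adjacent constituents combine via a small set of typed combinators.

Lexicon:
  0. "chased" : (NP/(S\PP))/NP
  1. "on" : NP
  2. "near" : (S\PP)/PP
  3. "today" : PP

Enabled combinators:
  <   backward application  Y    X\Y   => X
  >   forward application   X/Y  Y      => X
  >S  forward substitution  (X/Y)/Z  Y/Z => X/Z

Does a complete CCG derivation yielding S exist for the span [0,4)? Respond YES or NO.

NO

(NP/(S\PP))/NP NP (S\PP)/PP PP
CKY chart[0,4] = {NP}; S ∉ chart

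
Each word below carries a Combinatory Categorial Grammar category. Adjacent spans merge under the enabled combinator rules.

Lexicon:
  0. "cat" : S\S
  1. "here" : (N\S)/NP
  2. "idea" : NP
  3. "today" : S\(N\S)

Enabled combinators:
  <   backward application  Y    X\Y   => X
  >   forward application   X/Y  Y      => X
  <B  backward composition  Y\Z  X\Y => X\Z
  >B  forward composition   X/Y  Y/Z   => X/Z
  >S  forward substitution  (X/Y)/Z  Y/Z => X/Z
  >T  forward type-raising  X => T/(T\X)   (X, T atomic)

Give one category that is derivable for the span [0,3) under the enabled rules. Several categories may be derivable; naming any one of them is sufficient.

N\S

[0,4] S   <
  [0,3] N\S   <B
    [0,1] "cat" : S\S
    [1,3] N\S   >
      [1,2] "here" : (N\S)/NP
      [2,3] "idea" : NP
  [3,4] "today" : S\(N\S)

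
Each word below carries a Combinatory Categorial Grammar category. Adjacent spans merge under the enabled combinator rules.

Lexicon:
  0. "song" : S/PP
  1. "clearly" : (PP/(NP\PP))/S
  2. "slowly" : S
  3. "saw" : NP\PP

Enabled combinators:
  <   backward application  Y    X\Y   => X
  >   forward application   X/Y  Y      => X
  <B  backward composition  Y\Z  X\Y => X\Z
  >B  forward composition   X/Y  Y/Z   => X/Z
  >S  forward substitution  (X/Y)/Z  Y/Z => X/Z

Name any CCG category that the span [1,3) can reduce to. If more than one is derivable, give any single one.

PP/(NP\PP)

[0,4] S   >
  [0,1] "song" : S/PP
  [1,4] PP   >
    [1,3] PP/(NP\PP)   >
      [1,2] "clearly" : (PP/(NP\PP))/S
      [2,3] "slowly" : S
    [3,4] "saw" : NP\PP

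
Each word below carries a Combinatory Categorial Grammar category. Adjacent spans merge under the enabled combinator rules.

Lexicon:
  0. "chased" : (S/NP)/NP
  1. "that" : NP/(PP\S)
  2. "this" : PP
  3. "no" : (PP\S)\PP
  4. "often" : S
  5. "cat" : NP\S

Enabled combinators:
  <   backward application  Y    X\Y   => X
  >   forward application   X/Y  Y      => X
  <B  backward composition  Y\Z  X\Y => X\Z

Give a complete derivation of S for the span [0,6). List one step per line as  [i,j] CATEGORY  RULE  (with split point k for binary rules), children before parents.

[0,1] (S/NP)/NP  lex  "chased"
[1,2] NP/(PP\S)  lex  "that"
[2,3] PP  lex  "this"
[3,4] (PP\S)\PP  lex  "no"
[2,4] PP\S  <  k=3
[1,4] NP  >  k=2
[0,4] S/NP  >  k=1
[4,5] S  lex  "often"
[5,6] NP\S  lex  "cat"
[4,6] NP  <  k=5
[0,6] S  >  k=4

[0,6] S   >
  [0,4] S/NP   >
    [0,1] "chased" : (S/NP)/NP
    [1,4] NP   >
      [1,2] "that" : NP/(PP\S)
      [2,4] PP\S   <
        [2,3] "this" : PP
        [3,4] "no" : (PP\S)\PP
  [4,6] NP   <
    [4,5] "often" : S
    [5,6] "cat" : NP\S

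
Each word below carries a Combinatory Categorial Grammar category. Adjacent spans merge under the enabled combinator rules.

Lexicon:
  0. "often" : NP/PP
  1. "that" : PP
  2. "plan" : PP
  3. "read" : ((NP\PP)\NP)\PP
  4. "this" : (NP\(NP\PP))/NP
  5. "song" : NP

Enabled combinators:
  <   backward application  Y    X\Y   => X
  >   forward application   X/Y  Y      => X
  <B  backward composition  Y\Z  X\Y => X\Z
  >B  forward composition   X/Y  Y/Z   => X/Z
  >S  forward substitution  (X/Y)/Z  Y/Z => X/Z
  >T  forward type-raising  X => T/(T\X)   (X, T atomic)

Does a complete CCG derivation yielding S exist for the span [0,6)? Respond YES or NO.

NP/PP PP PP ((NP\PP)\NP)\PP (NP\(NP\PP))/NP NP
CKY chart[0,6] = {N/(N\NP), NP, NP/(NP\NP), PP/(PP\NP), S/(S\NP)}; S ∉ chart

NO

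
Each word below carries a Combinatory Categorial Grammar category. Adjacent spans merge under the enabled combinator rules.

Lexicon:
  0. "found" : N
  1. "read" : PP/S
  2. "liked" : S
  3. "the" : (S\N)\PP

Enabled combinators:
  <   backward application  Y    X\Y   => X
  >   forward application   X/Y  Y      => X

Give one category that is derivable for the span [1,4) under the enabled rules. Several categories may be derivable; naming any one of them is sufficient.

[0,4] S   <
  [0,1] "found" : N
  [1,4] S\N   <
    [1,3] PP   >
      [1,2] "read" : PP/S
      [2,3] "liked" : S
    [3,4] "the" : (S\N)\PP

S\N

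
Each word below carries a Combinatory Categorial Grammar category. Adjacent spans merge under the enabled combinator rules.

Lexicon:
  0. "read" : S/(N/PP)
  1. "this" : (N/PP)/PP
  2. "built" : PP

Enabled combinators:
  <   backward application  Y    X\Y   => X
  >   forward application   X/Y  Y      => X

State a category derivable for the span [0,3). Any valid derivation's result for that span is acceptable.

S

[0,3] S   >
  [0,1] "read" : S/(N/PP)
  [1,3] N/PP   >
    [1,2] "this" : (N/PP)/PP
    [2,3] "built" : PP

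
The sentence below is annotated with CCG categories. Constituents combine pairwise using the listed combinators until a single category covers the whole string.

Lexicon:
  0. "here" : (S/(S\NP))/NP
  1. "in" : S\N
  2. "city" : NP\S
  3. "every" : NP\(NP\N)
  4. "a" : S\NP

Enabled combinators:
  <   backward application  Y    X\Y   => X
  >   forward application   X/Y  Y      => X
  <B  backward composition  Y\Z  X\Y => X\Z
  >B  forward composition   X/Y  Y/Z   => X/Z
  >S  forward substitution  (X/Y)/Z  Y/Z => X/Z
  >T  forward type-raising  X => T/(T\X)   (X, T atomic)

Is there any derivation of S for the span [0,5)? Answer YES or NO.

YES

[0,5] S   >
  [0,4] S/(S\NP)   >
    [0,1] "here" : (S/(S\NP))/NP
    [1,4] NP   <
      [1,3] NP\N   <B
        [1,2] "in" : S\N
        [2,3] "city" : NP\S
      [3,4] "every" : NP\(NP\N)
  [4,5] "a" : S\NP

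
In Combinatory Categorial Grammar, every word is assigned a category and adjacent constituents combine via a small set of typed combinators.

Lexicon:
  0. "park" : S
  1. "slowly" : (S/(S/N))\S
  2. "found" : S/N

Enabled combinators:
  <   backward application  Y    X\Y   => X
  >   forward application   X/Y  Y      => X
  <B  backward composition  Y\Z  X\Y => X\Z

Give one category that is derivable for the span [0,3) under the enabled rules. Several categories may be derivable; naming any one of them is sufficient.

[0,3] S   >
  [0,2] S/(S/N)   <
    [0,1] "park" : S
    [1,2] "slowly" : (S/(S/N))\S
  [2,3] "found" : S/N

S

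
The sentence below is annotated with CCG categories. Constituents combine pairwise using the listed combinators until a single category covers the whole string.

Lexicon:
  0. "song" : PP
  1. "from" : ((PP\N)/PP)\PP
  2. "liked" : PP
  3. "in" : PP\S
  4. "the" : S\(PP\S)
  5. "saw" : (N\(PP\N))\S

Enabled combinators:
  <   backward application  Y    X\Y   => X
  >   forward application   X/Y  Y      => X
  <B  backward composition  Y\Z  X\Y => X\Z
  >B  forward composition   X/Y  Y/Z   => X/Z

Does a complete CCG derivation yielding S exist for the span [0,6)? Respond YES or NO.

PP ((PP\N)/PP)\PP PP PP\S S\(PP\S) (N\(PP\N))\S
CKY chart[0,6] = {N}; S ∉ chart

NO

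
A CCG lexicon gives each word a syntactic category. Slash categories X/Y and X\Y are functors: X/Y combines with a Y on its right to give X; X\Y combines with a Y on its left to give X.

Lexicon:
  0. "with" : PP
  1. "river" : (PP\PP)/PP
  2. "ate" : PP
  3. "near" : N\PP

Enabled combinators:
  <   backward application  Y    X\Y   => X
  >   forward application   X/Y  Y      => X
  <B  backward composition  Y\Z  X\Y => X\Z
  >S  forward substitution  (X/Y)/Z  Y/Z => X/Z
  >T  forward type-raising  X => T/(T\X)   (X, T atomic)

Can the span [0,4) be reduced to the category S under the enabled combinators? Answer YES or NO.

PP (PP\PP)/PP PP N\PP
CKY chart[0,4] = {N, N/(N\N), NP/(NP\N), PP/(PP\N), S/(S\N)}; S ∉ chart

NO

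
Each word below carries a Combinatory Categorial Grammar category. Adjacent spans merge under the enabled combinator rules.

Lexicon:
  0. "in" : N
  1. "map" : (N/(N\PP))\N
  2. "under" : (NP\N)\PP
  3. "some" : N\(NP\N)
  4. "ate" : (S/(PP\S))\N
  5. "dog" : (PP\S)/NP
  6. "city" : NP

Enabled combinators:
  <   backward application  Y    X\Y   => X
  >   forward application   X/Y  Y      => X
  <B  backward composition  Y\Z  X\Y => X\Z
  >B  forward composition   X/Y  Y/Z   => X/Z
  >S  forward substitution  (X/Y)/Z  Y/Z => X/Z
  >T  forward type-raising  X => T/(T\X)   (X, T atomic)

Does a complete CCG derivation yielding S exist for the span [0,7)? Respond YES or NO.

[0,7] S   >
  [0,5] S/(PP\S)   <
    [0,4] N   >
      [0,2] N/(N\PP)   <
        [0,1] "in" : N
        [1,2] "map" : (N/(N\PP))\N
      [2,4] N\PP   <B
        [2,3] "under" : (NP\N)\PP
        [3,4] "some" : N\(NP\N)
    [4,5] "ate" : (S/(PP\S))\N
  [5,7] PP\S   >
    [5,6] "dog" : (PP\S)/NP
    [6,7] "city" : NP

YES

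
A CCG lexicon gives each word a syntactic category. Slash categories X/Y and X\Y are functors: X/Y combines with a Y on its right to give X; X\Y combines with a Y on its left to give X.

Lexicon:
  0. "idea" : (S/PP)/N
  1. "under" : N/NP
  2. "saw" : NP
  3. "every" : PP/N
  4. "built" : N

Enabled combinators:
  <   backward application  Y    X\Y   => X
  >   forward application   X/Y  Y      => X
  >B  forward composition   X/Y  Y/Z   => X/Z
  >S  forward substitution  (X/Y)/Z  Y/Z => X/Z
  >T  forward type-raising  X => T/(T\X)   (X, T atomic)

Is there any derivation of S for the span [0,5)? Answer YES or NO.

[0,5] S   >
  [0,3] S/PP   >
    [0,1] "idea" : (S/PP)/N
    [1,3] N   >
      [1,2] "under" : N/NP
      [2,3] "saw" : NP
  [3,5] PP   >
    [3,4] "every" : PP/N
    [4,5] "built" : N

YES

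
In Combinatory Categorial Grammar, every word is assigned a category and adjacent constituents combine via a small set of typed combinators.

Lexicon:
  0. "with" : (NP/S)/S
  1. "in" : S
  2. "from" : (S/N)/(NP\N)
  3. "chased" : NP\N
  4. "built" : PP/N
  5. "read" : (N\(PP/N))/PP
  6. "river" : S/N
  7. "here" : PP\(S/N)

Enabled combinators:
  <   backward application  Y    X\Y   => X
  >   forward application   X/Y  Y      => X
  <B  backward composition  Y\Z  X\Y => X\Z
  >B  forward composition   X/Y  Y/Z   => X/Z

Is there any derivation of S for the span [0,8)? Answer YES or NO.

(NP/S)/S S (S/N)/(NP\N) NP\N PP/N (N\(PP/N))/PP S/N PP\(S/N)
CKY chart[0,8] = {NP}; S ∉ chart

NO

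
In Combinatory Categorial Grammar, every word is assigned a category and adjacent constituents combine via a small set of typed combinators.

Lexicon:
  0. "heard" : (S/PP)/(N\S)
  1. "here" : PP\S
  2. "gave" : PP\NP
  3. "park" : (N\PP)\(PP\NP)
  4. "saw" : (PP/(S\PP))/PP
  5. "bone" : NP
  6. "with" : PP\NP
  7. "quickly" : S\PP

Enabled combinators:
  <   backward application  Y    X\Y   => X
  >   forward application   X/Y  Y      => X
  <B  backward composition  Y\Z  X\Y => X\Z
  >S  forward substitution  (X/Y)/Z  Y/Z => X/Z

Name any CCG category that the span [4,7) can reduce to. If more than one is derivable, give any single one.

[0,8] S   >
  [0,4] S/PP   >
    [0,1] "heard" : (S/PP)/(N\S)
    [1,4] N\S   <B
      [1,2] "here" : PP\S
      [2,4] N\PP   <
        [2,3] "gave" : PP\NP
        [3,4] "park" : (N\PP)\(PP\NP)
  [4,8] PP   >
    [4,7] PP/(S\PP)   >
      [4,5] "saw" : (PP/(S\PP))/PP
      [5,7] PP   <
        [5,6] "bone" : NP
        [6,7] "with" : PP\NP
    [7,8] "quickly" : S\PP

PP/(S\PP)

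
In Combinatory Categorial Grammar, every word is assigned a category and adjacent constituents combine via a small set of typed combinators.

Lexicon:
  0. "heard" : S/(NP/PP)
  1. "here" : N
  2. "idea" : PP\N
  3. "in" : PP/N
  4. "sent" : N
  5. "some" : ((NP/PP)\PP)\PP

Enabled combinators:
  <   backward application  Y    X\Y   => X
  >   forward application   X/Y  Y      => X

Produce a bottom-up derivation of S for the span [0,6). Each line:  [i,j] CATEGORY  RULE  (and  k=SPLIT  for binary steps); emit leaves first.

[0,6] S   >
  [0,1] "heard" : S/(NP/PP)
  [1,6] NP/PP   <
    [1,3] PP   <
      [1,2] "here" : N
      [2,3] "idea" : PP\N
    [3,6] (NP/PP)\PP   <
      [3,5] PP   >
        [3,4] "in" : PP/N
        [4,5] "sent" : N
      [5,6] "some" : ((NP/PP)\PP)\PP

[0,1] S/(NP/PP)  lex  "heard"
[1,2] N  lex  "here"
[2,3] PP\N  lex  "idea"
[1,3] PP  <  k=2
[3,4] PP/N  lex  "in"
[4,5] N  lex  "sent"
[3,5] PP  >  k=4
[5,6] ((NP/PP)\PP)\PP  lex  "some"
[3,6] (NP/PP)\PP  <  k=5
[1,6] NP/PP  <  k=3
[0,6] S  >  k=1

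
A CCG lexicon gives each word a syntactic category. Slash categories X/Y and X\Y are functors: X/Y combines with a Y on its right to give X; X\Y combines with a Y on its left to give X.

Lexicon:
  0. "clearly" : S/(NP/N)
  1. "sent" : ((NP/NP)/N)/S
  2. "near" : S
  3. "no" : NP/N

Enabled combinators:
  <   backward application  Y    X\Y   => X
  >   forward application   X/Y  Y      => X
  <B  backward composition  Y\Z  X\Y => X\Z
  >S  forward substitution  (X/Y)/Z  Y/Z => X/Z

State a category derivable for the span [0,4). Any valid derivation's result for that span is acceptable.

[0,4] S   >
  [0,1] "clearly" : S/(NP/N)
  [1,4] NP/N   >S
    [1,3] (NP/NP)/N   >
      [1,2] "sent" : ((NP/NP)/N)/S
      [2,3] "near" : S
    [3,4] "no" : NP/N

S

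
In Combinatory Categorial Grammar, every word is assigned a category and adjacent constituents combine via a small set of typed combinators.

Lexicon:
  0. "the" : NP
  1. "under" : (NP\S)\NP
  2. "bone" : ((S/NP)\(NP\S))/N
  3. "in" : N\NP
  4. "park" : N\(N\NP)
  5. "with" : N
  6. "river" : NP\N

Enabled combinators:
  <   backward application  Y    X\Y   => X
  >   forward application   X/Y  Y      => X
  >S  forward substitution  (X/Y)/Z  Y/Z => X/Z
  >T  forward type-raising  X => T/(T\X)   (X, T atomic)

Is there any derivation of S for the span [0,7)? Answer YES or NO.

[0,7] S   >
  [0,5] S/NP   <
    [0,2] NP\S   <
      [0,1] "the" : NP
      [1,2] "under" : (NP\S)\NP
    [2,5] (S/NP)\(NP\S)   >
      [2,3] "bone" : ((S/NP)\(NP\S))/N
      [3,5] N   <
        [3,4] "in" : N\NP
        [4,5] "park" : N\(N\NP)
  [5,7] NP   <
    [5,6] "with" : N
    [6,7] "river" : NP\N

YES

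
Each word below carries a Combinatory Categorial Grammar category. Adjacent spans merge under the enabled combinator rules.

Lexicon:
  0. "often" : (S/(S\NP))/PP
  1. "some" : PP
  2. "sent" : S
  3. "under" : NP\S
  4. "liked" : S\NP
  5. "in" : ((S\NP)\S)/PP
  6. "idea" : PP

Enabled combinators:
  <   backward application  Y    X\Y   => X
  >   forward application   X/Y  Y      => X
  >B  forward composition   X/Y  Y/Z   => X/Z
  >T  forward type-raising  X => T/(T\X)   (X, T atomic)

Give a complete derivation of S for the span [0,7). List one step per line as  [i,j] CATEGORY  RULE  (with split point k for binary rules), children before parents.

[0,7] S   >
  [0,2] S/(S\NP)   >
    [0,1] "often" : (S/(S\NP))/PP
    [1,2] "some" : PP
  [2,7] S\NP   <
    [2,5] S   <
      [2,4] NP   <
        [2,3] "sent" : S
        [3,4] "under" : NP\S
      [4,5] "liked" : S\NP
    [5,7] (S\NP)\S   >
      [5,6] "in" : ((S\NP)\S)/PP
      [6,7] "idea" : PP

[0,1] (S/(S\NP))/PP  lex  "often"
[1,2] PP  lex  "some"
[0,2] S/(S\NP)  >  k=1
[2,3] S  lex  "sent"
[3,4] NP\S  lex  "under"
[2,4] NP  <  k=3
[4,5] S\NP  lex  "liked"
[2,5] S  <  k=4
[5,6] ((S\NP)\S)/PP  lex  "in"
[6,7] PP  lex  "idea"
[5,7] (S\NP)\S  >  k=6
[2,7] S\NP  <  k=5
[0,7] S  >  k=2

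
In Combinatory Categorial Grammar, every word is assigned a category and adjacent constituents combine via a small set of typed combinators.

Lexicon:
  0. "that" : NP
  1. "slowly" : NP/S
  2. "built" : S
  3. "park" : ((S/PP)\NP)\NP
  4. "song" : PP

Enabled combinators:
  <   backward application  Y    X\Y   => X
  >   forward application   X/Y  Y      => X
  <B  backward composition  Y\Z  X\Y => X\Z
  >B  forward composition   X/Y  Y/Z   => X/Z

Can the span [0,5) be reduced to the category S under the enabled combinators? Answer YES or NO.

YES

[0,5] S   >
  [0,4] S/PP   <
    [0,1] "that" : NP
    [1,4] (S/PP)\NP   <
      [1,3] NP   >
        [1,2] "slowly" : NP/S
        [2,3] "built" : S
      [3,4] "park" : ((S/PP)\NP)\NP
  [4,5] "song" : PP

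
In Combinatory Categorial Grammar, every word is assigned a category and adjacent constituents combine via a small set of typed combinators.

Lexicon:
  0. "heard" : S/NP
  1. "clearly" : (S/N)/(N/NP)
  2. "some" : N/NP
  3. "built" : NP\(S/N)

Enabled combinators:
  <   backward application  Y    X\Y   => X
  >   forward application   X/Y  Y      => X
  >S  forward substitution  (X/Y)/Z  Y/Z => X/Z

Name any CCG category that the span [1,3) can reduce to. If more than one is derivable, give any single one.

S/N

[0,4] S   >
  [0,1] "heard" : S/NP
  [1,4] NP   <
    [1,3] S/N   >
      [1,2] "clearly" : (S/N)/(N/NP)
      [2,3] "some" : N/NP
    [3,4] "built" : NP\(S/N)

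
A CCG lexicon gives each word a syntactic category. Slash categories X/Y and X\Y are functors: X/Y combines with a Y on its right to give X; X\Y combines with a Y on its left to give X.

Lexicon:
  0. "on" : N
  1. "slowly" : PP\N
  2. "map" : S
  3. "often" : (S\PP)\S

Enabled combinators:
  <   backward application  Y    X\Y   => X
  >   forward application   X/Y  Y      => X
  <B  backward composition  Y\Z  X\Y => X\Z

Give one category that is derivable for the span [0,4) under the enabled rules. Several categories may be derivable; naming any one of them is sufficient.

[0,4] S   <
  [0,2] PP   <
    [0,1] "on" : N
    [1,2] "slowly" : PP\N
  [2,4] S\PP   <
    [2,3] "map" : S
    [3,4] "often" : (S\PP)\S

S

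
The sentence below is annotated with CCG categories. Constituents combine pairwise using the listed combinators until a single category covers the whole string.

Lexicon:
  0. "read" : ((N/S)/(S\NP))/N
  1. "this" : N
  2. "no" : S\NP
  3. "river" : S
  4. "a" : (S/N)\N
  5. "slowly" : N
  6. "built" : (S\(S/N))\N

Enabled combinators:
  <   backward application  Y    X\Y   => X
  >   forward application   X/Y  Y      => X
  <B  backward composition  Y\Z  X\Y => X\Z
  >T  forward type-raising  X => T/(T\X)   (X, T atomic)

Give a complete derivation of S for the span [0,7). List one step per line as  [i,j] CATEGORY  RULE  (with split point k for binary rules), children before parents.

[0,1] ((N/S)/(S\NP))/N  lex  "read"
[1,2] N  lex  "this"
[0,2] (N/S)/(S\NP)  >  k=1
[2,3] S\NP  lex  "no"
[0,3] N/S  >  k=2
[3,4] S  lex  "river"
[0,4] N  >  k=3
[4,5] (S/N)\N  lex  "a"
[0,5] S/N  <  k=4
[5,6] N  lex  "slowly"
[6,7] (S\(S/N))\N  lex  "built"
[5,7] S\(S/N)  <  k=6
[0,7] S  <  k=5

[0,7] S   <
  [0,5] S/N   <
    [0,4] N   >
      [0,3] N/S   >
        [0,2] (N/S)/(S\NP)   >
          [0,1] "read" : ((N/S)/(S\NP))/N
          [1,2] "this" : N
        [2,3] "no" : S\NP
      [3,4] "river" : S
    [4,5] "a" : (S/N)\N
  [5,7] S\(S/N)   <
    [5,6] "slowly" : N
    [6,7] "built" : (S\(S/N))\N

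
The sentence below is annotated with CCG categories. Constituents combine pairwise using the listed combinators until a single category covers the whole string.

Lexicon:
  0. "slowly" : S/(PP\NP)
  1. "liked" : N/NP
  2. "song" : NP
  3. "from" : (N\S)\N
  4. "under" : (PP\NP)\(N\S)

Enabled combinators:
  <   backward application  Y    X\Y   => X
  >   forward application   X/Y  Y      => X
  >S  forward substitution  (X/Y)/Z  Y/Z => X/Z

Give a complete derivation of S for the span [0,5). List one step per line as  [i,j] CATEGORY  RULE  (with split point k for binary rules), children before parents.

[0,1] S/(PP\NP)  lex  "slowly"
[1,2] N/NP  lex  "liked"
[2,3] NP  lex  "song"
[1,3] N  >  k=2
[3,4] (N\S)\N  lex  "from"
[1,4] N\S  <  k=3
[4,5] (PP\NP)\(N\S)  lex  "under"
[1,5] PP\NP  <  k=4
[0,5] S  >  k=1

[0,5] S   >
  [0,1] "slowly" : S/(PP\NP)
  [1,5] PP\NP   <
    [1,4] N\S   <
      [1,3] N   >
        [1,2] "liked" : N/NP
        [2,3] "song" : NP
      [3,4] "from" : (N\S)\N
    [4,5] "under" : (PP\NP)\(N\S)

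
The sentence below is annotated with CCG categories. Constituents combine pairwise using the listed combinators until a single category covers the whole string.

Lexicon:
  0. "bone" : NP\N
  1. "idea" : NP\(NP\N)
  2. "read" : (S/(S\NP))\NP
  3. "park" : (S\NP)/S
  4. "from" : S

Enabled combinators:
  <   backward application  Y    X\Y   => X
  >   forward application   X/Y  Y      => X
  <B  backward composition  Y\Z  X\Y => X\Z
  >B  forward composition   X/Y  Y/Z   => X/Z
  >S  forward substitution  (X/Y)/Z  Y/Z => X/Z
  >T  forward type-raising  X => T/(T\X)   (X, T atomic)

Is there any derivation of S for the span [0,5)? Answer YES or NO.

YES

[0,5] S   >
  [0,3] S/(S\NP)   <
    [0,2] NP   <
      [0,1] "bone" : NP\N
      [1,2] "idea" : NP\(NP\N)
    [2,3] "read" : (S/(S\NP))\NP
  [3,5] S\NP   >
    [3,4] "park" : (S\NP)/S
    [4,5] "from" : S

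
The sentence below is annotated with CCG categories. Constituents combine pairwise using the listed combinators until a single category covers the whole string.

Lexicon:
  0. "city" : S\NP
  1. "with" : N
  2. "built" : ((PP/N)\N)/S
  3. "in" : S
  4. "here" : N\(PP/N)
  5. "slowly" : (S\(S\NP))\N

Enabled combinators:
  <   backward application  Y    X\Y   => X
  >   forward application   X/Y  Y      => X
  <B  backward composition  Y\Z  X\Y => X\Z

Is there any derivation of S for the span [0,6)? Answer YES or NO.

[0,6] S   <
  [0,1] "city" : S\NP
  [1,6] S\(S\NP)   <
    [1,5] N   <
      [1,4] PP/N   <
        [1,2] "with" : N
        [2,4] (PP/N)\N   >
          [2,3] "built" : ((PP/N)\N)/S
          [3,4] "in" : S
      [4,5] "here" : N\(PP/N)
    [5,6] "slowly" : (S\(S\NP))\N

YES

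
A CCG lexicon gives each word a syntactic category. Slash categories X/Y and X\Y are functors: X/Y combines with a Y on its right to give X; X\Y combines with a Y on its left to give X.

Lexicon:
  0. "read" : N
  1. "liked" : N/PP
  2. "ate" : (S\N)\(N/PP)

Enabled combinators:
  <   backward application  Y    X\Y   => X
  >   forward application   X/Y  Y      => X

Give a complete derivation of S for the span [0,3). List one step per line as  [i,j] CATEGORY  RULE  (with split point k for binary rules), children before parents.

[0,3] S   <
  [0,1] "read" : N
  [1,3] S\N   <
    [1,2] "liked" : N/PP
    [2,3] "ate" : (S\N)\(N/PP)

[0,1] N  lex  "read"
[1,2] N/PP  lex  "liked"
[2,3] (S\N)\(N/PP)  lex  "ate"
[1,3] S\N  <  k=2
[0,3] S  <  k=1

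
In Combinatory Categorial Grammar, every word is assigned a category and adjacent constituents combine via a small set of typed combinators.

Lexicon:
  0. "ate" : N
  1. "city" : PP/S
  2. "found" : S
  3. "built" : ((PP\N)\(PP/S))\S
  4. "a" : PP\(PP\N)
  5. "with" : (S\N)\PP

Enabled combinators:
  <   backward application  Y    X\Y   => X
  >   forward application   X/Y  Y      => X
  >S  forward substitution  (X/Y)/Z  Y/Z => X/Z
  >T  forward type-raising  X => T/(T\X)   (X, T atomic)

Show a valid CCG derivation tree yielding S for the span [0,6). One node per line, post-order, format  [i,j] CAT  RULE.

[0,6] S   <
  [0,1] "ate" : N
  [1,6] S\N   <
    [1,5] PP   <
      [1,4] PP\N   <
        [1,2] "city" : PP/S
        [2,4] (PP\N)\(PP/S)   <
          [2,3] "found" : S
          [3,4] "built" : ((PP\N)\(PP/S))\S
      [4,5] "a" : PP\(PP\N)
    [5,6] "with" : (S\N)\PP

[0,1] N  lex  "ate"
[1,2] PP/S  lex  "city"
[2,3] S  lex  "found"
[3,4] ((PP\N)\(PP/S))\S  lex  "built"
[2,4] (PP\N)\(PP/S)  <  k=3
[1,4] PP\N  <  k=2
[4,5] PP\(PP\N)  lex  "a"
[1,5] PP  <  k=4
[5,6] (S\N)\PP  lex  "with"
[1,6] S\N  <  k=5
[0,6] S  <  k=1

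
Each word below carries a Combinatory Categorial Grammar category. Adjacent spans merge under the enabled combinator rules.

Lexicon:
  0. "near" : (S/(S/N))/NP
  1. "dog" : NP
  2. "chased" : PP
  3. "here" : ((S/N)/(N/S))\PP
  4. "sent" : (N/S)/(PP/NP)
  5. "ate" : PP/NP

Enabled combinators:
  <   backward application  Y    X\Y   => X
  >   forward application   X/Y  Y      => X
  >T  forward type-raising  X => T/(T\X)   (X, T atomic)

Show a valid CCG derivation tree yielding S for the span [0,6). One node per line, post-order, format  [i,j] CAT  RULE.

[0,6] S   >
  [0,2] S/(S/N)   >
    [0,1] "near" : (S/(S/N))/NP
    [1,2] "dog" : NP
  [2,6] S/N   >
    [2,4] (S/N)/(N/S)   <
      [2,3] "chased" : PP
      [3,4] "here" : ((S/N)/(N/S))\PP
    [4,6] N/S   >
      [4,5] "sent" : (N/S)/(PP/NP)
      [5,6] "ate" : PP/NP

[0,1] (S/(S/N))/NP  lex  "near"
[1,2] NP  lex  "dog"
[0,2] S/(S/N)  >  k=1
[2,3] PP  lex  "chased"
[3,4] ((S/N)/(N/S))\PP  lex  "here"
[2,4] (S/N)/(N/S)  <  k=3
[4,5] (N/S)/(PP/NP)  lex  "sent"
[5,6] PP/NP  lex  "ate"
[4,6] N/S  >  k=5
[2,6] S/N  >  k=4
[0,6] S  >  k=2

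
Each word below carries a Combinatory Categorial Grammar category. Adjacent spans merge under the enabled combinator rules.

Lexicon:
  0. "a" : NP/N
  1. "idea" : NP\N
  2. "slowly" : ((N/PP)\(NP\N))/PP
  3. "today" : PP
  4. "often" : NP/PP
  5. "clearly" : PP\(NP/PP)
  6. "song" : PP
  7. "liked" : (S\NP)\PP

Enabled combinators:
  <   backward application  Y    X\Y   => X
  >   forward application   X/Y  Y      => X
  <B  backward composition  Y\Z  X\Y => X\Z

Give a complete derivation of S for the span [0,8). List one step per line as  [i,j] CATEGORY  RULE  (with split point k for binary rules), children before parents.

[0,1] NP/N  lex  "a"
[1,2] NP\N  lex  "idea"
[2,3] ((N/PP)\(NP\N))/PP  lex  "slowly"
[3,4] PP  lex  "today"
[2,4] (N/PP)\(NP\N)  >  k=3
[1,4] N/PP  <  k=2
[4,5] NP/PP  lex  "often"
[5,6] PP\(NP/PP)  lex  "clearly"
[4,6] PP  <  k=5
[1,6] N  >  k=4
[0,6] NP  >  k=1
[6,7] PP  lex  "song"
[7,8] (S\NP)\PP  lex  "liked"
[6,8] S\NP  <  k=7
[0,8] S  <  k=6

[0,8] S   <
  [0,6] NP   >
    [0,1] "a" : NP/N
    [1,6] N   >
      [1,4] N/PP   <
        [1,2] "idea" : NP\N
        [2,4] (N/PP)\(NP\N)   >
          [2,3] "slowly" : ((N/PP)\(NP\N))/PP
          [3,4] "today" : PP
      [4,6] PP   <
        [4,5] "often" : NP/PP
        [5,6] "clearly" : PP\(NP/PP)
  [6,8] S\NP   <
    [6,7] "song" : PP
    [7,8] "liked" : (S\NP)\PP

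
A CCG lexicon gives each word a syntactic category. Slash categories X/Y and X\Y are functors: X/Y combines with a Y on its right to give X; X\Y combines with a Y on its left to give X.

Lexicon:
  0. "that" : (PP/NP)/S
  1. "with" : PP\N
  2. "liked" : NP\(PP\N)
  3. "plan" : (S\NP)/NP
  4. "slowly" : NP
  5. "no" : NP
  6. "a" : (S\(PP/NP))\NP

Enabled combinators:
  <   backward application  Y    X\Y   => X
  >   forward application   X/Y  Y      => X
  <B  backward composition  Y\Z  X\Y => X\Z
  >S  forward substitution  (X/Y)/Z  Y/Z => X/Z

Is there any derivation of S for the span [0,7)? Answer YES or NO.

YES

[0,7] S   <
  [0,5] PP/NP   >
    [0,1] "that" : (PP/NP)/S
    [1,5] S   <
      [1,3] NP   <
        [1,2] "with" : PP\N
        [2,3] "liked" : NP\(PP\N)
      [3,5] S\NP   >
        [3,4] "plan" : (S\NP)/NP
        [4,5] "slowly" : NP
  [5,7] S\(PP/NP)   <
    [5,6] "no" : NP
    [6,7] "a" : (S\(PP/NP))\NP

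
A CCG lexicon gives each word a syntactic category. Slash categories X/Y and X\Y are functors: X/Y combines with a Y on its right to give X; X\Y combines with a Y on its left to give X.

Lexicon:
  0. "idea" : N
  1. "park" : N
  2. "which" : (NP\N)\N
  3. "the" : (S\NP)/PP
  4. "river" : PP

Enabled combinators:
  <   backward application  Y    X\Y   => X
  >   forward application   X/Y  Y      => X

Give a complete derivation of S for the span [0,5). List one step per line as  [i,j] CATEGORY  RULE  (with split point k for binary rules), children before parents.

[0,1] N  lex  "idea"
[1,2] N  lex  "park"
[2,3] (NP\N)\N  lex  "which"
[1,3] NP\N  <  k=2
[0,3] NP  <  k=1
[3,4] (S\NP)/PP  lex  "the"
[4,5] PP  lex  "river"
[3,5] S\NP  >  k=4
[0,5] S  <  k=3

[0,5] S   <
  [0,3] NP   <
    [0,1] "idea" : N
    [1,3] NP\N   <
      [1,2] "park" : N
      [2,3] "which" : (NP\N)\N
  [3,5] S\NP   >
    [3,4] "the" : (S\NP)/PP
    [4,5] "river" : PP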